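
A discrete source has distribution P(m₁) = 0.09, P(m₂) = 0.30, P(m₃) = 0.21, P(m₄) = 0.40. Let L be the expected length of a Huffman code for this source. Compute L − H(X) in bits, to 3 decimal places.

Entropy H = −Σ p log₂ p ≈ 1.8353 bits.
Huffman merges: 9/100+21/100→3/10; 3/10+3/10→3/5; 2/5+3/5→1. L = 19/10 ≈ 1.9000.
L − H = 1.9000 − 1.8353 = 0.065 bits.

0.065 bits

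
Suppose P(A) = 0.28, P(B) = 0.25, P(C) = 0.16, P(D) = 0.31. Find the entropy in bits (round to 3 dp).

H = −Σ pᵢ log₂ pᵢ.
−0.28·log₂(0.28) = 0.5142
−0.25·log₂(0.25) = 0.5000
−0.16·log₂(0.16) = 0.4230
−0.31·log₂(0.31) = 0.5238
Sum ≈ 1.9610 → 1.961 bits.

1.961 bits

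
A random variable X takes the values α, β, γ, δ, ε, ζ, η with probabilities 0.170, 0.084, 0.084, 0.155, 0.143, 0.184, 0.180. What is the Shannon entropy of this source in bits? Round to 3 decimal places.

2.748 bits

H = −Σ pᵢ log₂ pᵢ.
−0.170·log₂(0.170) = 0.4346
−0.084·log₂(0.084) = 0.3002
−0.084·log₂(0.084) = 0.3002
−0.155·log₂(0.155) = 0.4169
−0.143·log₂(0.143) = 0.4012
−0.184·log₂(0.184) = 0.4494
−0.180·log₂(0.180) = 0.4453
Sum ≈ 2.7477 → 2.748 bits.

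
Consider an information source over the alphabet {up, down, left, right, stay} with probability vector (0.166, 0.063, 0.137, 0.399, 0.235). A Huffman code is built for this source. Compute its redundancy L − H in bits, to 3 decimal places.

Entropy H = −Σ p log₂ p ≈ 2.0941 bits.
Huffman merges: 63/1000+137/1000→1/5; 83/500+1/5→183/500; 47/200+183/500→601/1000; 399/1000+601/1000→1. L = 2167/1000 ≈ 2.1670.
L − H = 2.1670 − 2.0941 = 0.073 bits.

0.073 bits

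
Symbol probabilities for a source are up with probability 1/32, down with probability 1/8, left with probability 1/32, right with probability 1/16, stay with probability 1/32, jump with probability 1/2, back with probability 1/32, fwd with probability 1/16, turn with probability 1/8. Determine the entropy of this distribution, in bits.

Each probability is a power of 1/2, so log₂(1/p) is an integer.
H = Σ p·log₂(1/p) = 1/32·5 + 1/8·3 + 1/32·5 + 1/16·4 + 1/32·5 + 1/2·1 + 1/32·5 + 1/16·4 + 1/8·3 = 2.375 bits.

2.375 bits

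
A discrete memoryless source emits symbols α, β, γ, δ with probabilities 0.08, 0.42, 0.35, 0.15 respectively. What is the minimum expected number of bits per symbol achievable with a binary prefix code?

1.81 bits/symbol

Repeatedly combine the two least-probable nodes; the expected code length is the sum of the merged weights.
merge 2/25 + 3/20 → 23/100
merge 23/100 + 7/20 → 29/50
merge 21/50 + 29/50 → 1
L = 23/100 + 29/50 + 1 = 181/100 = 1.81 bits/symbol.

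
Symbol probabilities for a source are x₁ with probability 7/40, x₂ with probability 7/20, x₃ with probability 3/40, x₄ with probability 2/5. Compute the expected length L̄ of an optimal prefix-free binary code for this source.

Repeatedly combine the two least-probable nodes; the expected code length is the sum of the merged weights.
merge 3/40 + 7/40 → 1/4
merge 1/4 + 7/20 → 3/5
merge 2/5 + 3/5 → 1
L = 1/4 + 3/5 + 1 = 37/20 = 1.85 bits/symbol.

1.85 bits/symbol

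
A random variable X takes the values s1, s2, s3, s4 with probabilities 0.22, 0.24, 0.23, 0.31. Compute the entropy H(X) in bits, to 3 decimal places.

H = −Σ pᵢ log₂ pᵢ.
−0.22·log₂(0.22) = 0.4806
−0.24·log₂(0.24) = 0.4941
−0.23·log₂(0.23) = 0.4877
−0.31·log₂(0.31) = 0.5238
Sum ≈ 1.9862 → 1.986 bits.

1.986 bits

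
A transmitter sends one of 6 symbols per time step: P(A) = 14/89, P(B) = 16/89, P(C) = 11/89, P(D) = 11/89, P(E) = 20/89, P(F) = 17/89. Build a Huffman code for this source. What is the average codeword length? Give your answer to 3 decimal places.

Repeatedly combine the two least-probable nodes; the expected code length is the sum of the merged weights.
merge 11/89 + 11/89 → 22/89
merge 14/89 + 16/89 → 30/89
merge 17/89 + 20/89 → 37/89
merge 22/89 + 30/89 → 52/89
merge 37/89 + 52/89 → 1
L = 22/89 + 30/89 + 37/89 + 52/89 + 1 = 230/89 ≈ 2.584 bits/symbol.

2.584 bits/symbol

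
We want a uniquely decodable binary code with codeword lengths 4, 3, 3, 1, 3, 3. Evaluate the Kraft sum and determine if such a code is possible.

1.0625; no

With common denominator 2^4 = 16: Σ 2^(−ℓᵢ) = 1/16 + 2/16 + 2/16 + 8/16 + 2/16 + 2/16 = 17/16 = 1.0625.
Kraft's inequality requires Σ ≤ 1; here Σ = 1.0625 > 1, so no such prefix code exists.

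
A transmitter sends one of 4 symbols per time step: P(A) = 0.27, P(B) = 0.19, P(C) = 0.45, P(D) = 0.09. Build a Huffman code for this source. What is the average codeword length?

Repeatedly combine the two least-probable nodes; the expected code length is the sum of the merged weights.
merge 9/100 + 19/100 → 7/25
merge 27/100 + 7/25 → 11/20
merge 9/20 + 11/20 → 1
L = 7/25 + 11/20 + 1 = 183/100 = 1.83 bits/symbol.

1.83 bits/symbol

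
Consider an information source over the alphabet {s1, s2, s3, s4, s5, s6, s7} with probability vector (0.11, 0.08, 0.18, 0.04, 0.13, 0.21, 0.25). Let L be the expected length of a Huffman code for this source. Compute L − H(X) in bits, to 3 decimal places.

Entropy H = −Σ p log₂ p ≈ 2.6283 bits.
Huffman merges: 1/25+2/25→3/25; 11/100+3/25→23/100; 13/100+9/50→31/100; 21/100+23/100→11/25; 1/4+31/100→14/25; 11/25+14/25→1. L = 133/50 ≈ 2.6600.
L − H = 2.6600 − 2.6283 = 0.032 bits.

0.032 bits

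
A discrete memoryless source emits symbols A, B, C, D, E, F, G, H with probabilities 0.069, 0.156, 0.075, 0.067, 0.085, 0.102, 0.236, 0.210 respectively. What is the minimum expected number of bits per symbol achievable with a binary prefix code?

2.85 bits/symbol

Repeatedly combine the two least-probable nodes; the expected code length is the sum of the merged weights.
merge 67/1000 + 69/1000 → 17/125
merge 3/40 + 17/200 → 4/25
merge 51/500 + 17/125 → 119/500
merge 39/250 + 4/25 → 79/250
merge 21/100 + 59/250 → 223/500
merge 119/500 + 79/250 → 277/500
merge 223/500 + 277/500 → 1
L = 17/125 + 4/25 + 119/500 + 79/250 + 223/500 + 277/500 + 1 = 57/20 = 2.85 bits/symbol.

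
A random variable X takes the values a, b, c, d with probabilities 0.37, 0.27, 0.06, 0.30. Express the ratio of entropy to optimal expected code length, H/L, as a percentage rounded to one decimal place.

Entropy H = −Σ p log₂ p ≈ 1.8054 bits.
Huffman merges: 3/50+27/100→33/100; 3/10+33/100→63/100; 37/100+63/100→1. L = 49/25 ≈ 1.9600.
Efficiency = H/L = 1.8054/1.9600 = 92.1%.

92.1%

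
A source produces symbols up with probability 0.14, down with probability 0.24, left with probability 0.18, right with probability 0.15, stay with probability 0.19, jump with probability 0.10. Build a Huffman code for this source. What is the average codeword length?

2.57 bits/symbol

Repeatedly combine the two least-probable nodes; the expected code length is the sum of the merged weights.
merge 1/10 + 7/50 → 6/25
merge 3/20 + 9/50 → 33/100
merge 19/100 + 6/25 → 43/100
merge 6/25 + 33/100 → 57/100
merge 43/100 + 57/100 → 1
L = 6/25 + 33/100 + 43/100 + 57/100 + 1 = 257/100 = 2.57 bits/symbol.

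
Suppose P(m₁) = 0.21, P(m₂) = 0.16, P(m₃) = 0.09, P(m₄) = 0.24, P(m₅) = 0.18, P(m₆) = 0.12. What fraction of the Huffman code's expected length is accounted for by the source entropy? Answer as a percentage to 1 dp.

Entropy H = −Σ p log₂ p ≈ 2.5150 bits.
Huffman merges: 9/100+3/25→21/100; 4/25+9/50→17/50; 21/100+21/100→21/50; 6/25+17/50→29/50; 21/50+29/50→1. L = 51/20 ≈ 2.5500.
Efficiency = H/L = 2.5150/2.5500 = 98.6%.

98.6%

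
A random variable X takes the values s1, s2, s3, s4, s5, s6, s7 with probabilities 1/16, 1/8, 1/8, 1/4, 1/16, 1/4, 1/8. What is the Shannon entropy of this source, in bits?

2.625 bits

Each probability is a power of 1/2, so log₂(1/p) is an integer.
H = Σ p·log₂(1/p) = 1/16·4 + 1/8·3 + 1/8·3 + 1/4·2 + 1/16·4 + 1/4·2 + 1/8·3 = 2.625 bits.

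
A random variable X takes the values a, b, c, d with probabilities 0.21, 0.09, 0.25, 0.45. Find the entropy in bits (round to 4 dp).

H = −Σ pᵢ log₂ pᵢ.
−0.21·log₂(0.21) = 0.4728
−0.09·log₂(0.09) = 0.3127
−0.25·log₂(0.25) = 0.5000
−0.45·log₂(0.45) = 0.5184
Sum ≈ 1.8039 → 1.8039 bits.

1.8039 bits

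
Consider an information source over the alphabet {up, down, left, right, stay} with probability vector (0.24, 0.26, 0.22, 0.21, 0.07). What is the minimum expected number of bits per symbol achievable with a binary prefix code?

Repeatedly combine the two least-probable nodes; the expected code length is the sum of the merged weights.
merge 7/100 + 21/100 → 7/25
merge 11/50 + 6/25 → 23/50
merge 13/50 + 7/25 → 27/50
merge 23/50 + 27/50 → 1
L = 7/25 + 23/50 + 27/50 + 1 = 57/25 = 2.28 bits/symbol.

2.28 bits/symbol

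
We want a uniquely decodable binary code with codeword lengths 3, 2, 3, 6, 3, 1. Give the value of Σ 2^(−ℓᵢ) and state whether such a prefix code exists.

1.140625; no

With common denominator 2^6 = 64: Σ 2^(−ℓᵢ) = 8/64 + 16/64 + 8/64 + 1/64 + 8/64 + 32/64 = 73/64 = 1.140625.
Kraft's inequality requires Σ ≤ 1; here Σ = 1.140625 > 1, so no such prefix code exists.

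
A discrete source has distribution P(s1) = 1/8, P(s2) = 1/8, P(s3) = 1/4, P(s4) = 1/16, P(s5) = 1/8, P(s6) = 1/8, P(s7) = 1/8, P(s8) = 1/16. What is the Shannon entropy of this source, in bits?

Each probability is a power of 1/2, so log₂(1/p) is an integer.
H = Σ p·log₂(1/p) = 1/8·3 + 1/8·3 + 1/4·2 + 1/16·4 + 1/8·3 + 1/8·3 + 1/8·3 + 1/16·4 = 2.875 bits.

2.875 bits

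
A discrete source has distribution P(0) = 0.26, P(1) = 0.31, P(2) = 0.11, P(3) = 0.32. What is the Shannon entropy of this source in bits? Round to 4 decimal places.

H = −Σ pᵢ log₂ pᵢ.
−0.26·log₂(0.26) = 0.5053
−0.31·log₂(0.31) = 0.5238
−0.11·log₂(0.11) = 0.3503
−0.32·log₂(0.32) = 0.5260
Sum ≈ 1.9054 → 1.9054 bits.

1.9054 bits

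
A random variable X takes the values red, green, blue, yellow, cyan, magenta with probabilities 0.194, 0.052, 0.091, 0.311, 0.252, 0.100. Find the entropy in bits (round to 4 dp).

2.3528 bits

H = −Σ pᵢ log₂ pᵢ.
−0.194·log₂(0.194) = 0.4590
−0.052·log₂(0.052) = 0.2218
−0.091·log₂(0.091) = 0.3147
−0.311·log₂(0.311) = 0.5240
−0.252·log₂(0.252) = 0.5011
−0.100·log₂(0.100) = 0.3322
Sum ≈ 2.3528 → 2.3528 bits.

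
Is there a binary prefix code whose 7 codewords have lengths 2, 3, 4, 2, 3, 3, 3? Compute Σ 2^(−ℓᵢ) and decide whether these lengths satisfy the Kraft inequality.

1.0625; no

With common denominator 2^4 = 16: Σ 2^(−ℓᵢ) = 4/16 + 2/16 + 1/16 + 4/16 + 2/16 + 2/16 + 2/16 = 17/16 = 1.0625.
Kraft's inequality requires Σ ≤ 1; here Σ = 1.0625 > 1, so no such prefix code exists.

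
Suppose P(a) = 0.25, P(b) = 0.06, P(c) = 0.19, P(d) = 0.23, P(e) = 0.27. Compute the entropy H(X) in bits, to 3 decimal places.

2.196 bits

H = −Σ pᵢ log₂ pᵢ.
−0.25·log₂(0.25) = 0.5000
−0.06·log₂(0.06) = 0.2435
−0.19·log₂(0.19) = 0.4552
−0.23·log₂(0.23) = 0.4877
−0.27·log₂(0.27) = 0.5100
Sum ≈ 2.1964 → 2.196 bits.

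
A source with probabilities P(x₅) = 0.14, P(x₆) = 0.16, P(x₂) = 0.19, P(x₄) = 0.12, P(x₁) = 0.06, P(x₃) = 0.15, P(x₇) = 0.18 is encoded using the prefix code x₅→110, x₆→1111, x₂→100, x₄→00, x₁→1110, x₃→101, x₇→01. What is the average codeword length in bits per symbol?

2.92 bits/symbol

L̄ = Σ pᵢ·ℓᵢ = 0.14·3 + 0.16·4 + 0.19·3 + 0.12·2 + 0.06·4 + 0.15·3 + 0.18·2 = 2.92 bits/symbol.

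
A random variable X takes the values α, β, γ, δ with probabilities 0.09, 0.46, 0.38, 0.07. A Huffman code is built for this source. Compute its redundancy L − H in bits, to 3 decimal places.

0.073 bits

Entropy H = −Σ p log₂ p ≈ 1.6270 bits.
Huffman merges: 7/100+9/100→4/25; 4/25+19/50→27/50; 23/50+27/50→1. L = 17/10 ≈ 1.7000.
L − H = 1.7000 − 1.6270 = 0.073 bits.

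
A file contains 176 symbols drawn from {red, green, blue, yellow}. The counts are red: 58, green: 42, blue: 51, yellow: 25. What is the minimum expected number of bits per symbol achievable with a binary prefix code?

Probabilities are the counts divided by 176.
Repeatedly combine the two least-probable nodes; the expected code length is the sum of the merged weights.
merge 25/176 + 21/88 → 67/176
merge 51/176 + 29/88 → 109/176
merge 67/176 + 109/176 → 1
L = 67/176 + 109/176 + 1 = 2 bits/symbol.

2 bits/symbol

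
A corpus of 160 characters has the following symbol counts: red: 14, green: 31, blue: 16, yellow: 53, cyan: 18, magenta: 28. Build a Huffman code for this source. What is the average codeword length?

Probabilities are the counts divided by 160.
Repeatedly combine the two least-probable nodes; the expected code length is the sum of the merged weights.
merge 7/80 + 1/10 → 3/16
merge 9/80 + 7/40 → 23/80
merge 3/16 + 31/160 → 61/160
merge 23/80 + 53/160 → 99/160
merge 61/160 + 99/160 → 1
L = 3/16 + 23/80 + 61/160 + 99/160 + 1 = 99/40 = 2.475 bits/symbol.

2.475 bits/symbol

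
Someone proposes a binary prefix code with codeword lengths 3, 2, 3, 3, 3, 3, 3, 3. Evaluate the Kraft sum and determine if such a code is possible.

1.125; no

With common denominator 2^3 = 8: Σ 2^(−ℓᵢ) = 1/8 + 2/8 + 1/8 + 1/8 + 1/8 + 1/8 + 1/8 + 1/8 = 9/8 = 1.125.
Kraft's inequality requires Σ ≤ 1; here Σ = 1.125 > 1, so no such prefix code exists.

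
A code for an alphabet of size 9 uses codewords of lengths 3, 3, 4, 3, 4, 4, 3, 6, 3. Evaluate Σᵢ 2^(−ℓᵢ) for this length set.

With common denominator 2^6 = 64: Σ 2^(−ℓᵢ) = 8/64 + 8/64 + 4/64 + 8/64 + 4/64 + 4/64 + 8/64 + 1/64 + 8/64 = 53/64 = 0.828125.

0.828125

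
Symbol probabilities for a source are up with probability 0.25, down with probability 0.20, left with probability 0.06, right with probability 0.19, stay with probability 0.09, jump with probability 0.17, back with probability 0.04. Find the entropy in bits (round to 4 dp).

H = −Σ pᵢ log₂ pᵢ.
−0.25·log₂(0.25) = 0.5000
−0.20·log₂(0.20) = 0.4644
−0.06·log₂(0.06) = 0.2435
−0.19·log₂(0.19) = 0.4552
−0.09·log₂(0.09) = 0.3127
−0.17·log₂(0.17) = 0.4346
−0.04·log₂(0.04) = 0.1858
Sum ≈ 2.5961 → 2.5961 bits.

2.5961 bits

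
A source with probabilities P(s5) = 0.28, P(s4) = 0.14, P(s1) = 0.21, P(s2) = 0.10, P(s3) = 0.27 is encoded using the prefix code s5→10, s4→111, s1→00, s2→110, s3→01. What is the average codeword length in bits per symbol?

2.24 bits/symbol

L̄ = Σ pᵢ·ℓᵢ = 0.28·2 + 0.14·3 + 0.21·2 + 0.10·3 + 0.27·2 = 2.24 bits/symbol.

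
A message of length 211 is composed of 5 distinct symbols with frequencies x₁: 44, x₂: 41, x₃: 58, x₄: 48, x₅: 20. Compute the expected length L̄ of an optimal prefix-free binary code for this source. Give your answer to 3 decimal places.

2.289 bits/symbol

Probabilities are the counts divided by 211.
Repeatedly combine the two least-probable nodes; the expected code length is the sum of the merged weights.
merge 20/211 + 41/211 → 61/211
merge 44/211 + 48/211 → 92/211
merge 58/211 + 61/211 → 119/211
merge 92/211 + 119/211 → 1
L = 61/211 + 92/211 + 119/211 + 1 = 483/211 ≈ 2.289 bits/symbol.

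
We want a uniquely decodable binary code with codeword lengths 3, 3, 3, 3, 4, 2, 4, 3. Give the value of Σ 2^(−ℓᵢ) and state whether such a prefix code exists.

With common denominator 2^4 = 16: Σ 2^(−ℓᵢ) = 2/16 + 2/16 + 2/16 + 2/16 + 1/16 + 4/16 + 1/16 + 2/16 = 16/16 = 1.
Kraft's inequality requires Σ ≤ 1; here Σ = 1 ≤ 1, so such a prefix code exists.

1; yes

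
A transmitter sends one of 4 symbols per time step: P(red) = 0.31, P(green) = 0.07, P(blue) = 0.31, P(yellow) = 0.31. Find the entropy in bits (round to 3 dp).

H = −Σ pᵢ log₂ pᵢ.
−0.31·log₂(0.31) = 0.5238
−0.07·log₂(0.07) = 0.2686
−0.31·log₂(0.31) = 0.5238
−0.31·log₂(0.31) = 0.5238
Sum ≈ 1.8399 → 1.840 bits.

1.840 bits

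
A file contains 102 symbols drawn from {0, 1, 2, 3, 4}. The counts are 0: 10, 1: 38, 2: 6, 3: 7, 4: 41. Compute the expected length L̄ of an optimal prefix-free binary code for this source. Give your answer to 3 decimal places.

Probabilities are the counts divided by 102.
Repeatedly combine the two least-probable nodes; the expected code length is the sum of the merged weights.
merge 1/17 + 7/102 → 13/102
merge 5/51 + 13/102 → 23/102
merge 23/102 + 19/51 → 61/102
merge 41/102 + 61/102 → 1
L = 13/102 + 23/102 + 61/102 + 1 = 199/102 ≈ 1.951 bits/symbol.

1.951 bits/symbol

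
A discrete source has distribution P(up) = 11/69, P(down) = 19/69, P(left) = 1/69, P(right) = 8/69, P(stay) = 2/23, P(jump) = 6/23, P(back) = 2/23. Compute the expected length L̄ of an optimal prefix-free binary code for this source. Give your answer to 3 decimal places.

Repeatedly combine the two least-probable nodes; the expected code length is the sum of the merged weights.
merge 1/69 + 2/23 → 7/69
merge 2/23 + 7/69 → 13/69
merge 8/69 + 11/69 → 19/69
merge 13/69 + 6/23 → 31/69
merge 19/69 + 19/69 → 38/69
merge 31/69 + 38/69 → 1
L = 7/69 + 13/69 + 19/69 + 31/69 + 38/69 + 1 = 59/23 ≈ 2.565 bits/symbol.

2.565 bits/symbol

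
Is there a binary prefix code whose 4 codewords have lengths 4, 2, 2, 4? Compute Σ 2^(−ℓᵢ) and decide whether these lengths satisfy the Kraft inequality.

0.625; yes

With common denominator 2^4 = 16: Σ 2^(−ℓᵢ) = 1/16 + 4/16 + 4/16 + 1/16 = 10/16 = 0.625.
Kraft's inequality requires Σ ≤ 1; here Σ = 0.625 ≤ 1, so such a prefix code exists.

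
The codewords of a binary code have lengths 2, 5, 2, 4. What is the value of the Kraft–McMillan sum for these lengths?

With common denominator 2^5 = 32: Σ 2^(−ℓᵢ) = 8/32 + 1/32 + 8/32 + 2/32 = 19/32 = 0.59375.

0.59375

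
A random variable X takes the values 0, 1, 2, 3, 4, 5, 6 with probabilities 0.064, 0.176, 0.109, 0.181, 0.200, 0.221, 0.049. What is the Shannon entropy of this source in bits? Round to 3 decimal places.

2.649 bits

H = −Σ pᵢ log₂ pᵢ.
−0.064·log₂(0.064) = 0.2538
−0.176·log₂(0.176) = 0.4411
−0.109·log₂(0.109) = 0.3485
−0.181·log₂(0.181) = 0.4463
−0.200·log₂(0.200) = 0.4644
−0.221·log₂(0.221) = 0.4813
−0.049·log₂(0.049) = 0.2132
Sum ≈ 2.6487 → 2.649 bits.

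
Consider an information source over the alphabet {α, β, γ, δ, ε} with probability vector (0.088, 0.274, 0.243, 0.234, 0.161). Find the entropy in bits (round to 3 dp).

H = −Σ pᵢ log₂ pᵢ.
−0.088·log₂(0.088) = 0.3086
−0.274·log₂(0.274) = 0.5118
−0.243·log₂(0.243) = 0.4960
−0.234·log₂(0.234) = 0.4903
−0.161·log₂(0.161) = 0.4242
Sum ≈ 2.2308 → 2.231 bits.

2.231 bits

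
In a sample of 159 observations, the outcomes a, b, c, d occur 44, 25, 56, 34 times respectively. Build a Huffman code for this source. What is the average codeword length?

Probabilities are the counts divided by 159.
Repeatedly combine the two least-probable nodes; the expected code length is the sum of the merged weights.
merge 25/159 + 34/159 → 59/159
merge 44/159 + 56/159 → 100/159
merge 59/159 + 100/159 → 1
L = 59/159 + 100/159 + 1 = 2 bits/symbol.

2 bits/symbol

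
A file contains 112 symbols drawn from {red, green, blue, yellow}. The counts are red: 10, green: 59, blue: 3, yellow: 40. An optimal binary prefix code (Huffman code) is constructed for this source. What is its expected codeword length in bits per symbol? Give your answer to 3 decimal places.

Probabilities are the counts divided by 112.
Repeatedly combine the two least-probable nodes; the expected code length is the sum of the merged weights.
merge 3/112 + 5/56 → 13/112
merge 13/112 + 5/14 → 53/112
merge 53/112 + 59/112 → 1
L = 13/112 + 53/112 + 1 = 89/56 ≈ 1.589 bits/symbol.

1.589 bits/symbol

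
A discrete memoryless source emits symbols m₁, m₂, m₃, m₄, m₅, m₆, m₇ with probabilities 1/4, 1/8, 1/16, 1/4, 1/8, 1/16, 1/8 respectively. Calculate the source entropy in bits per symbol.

Each probability is a power of 1/2, so log₂(1/p) is an integer.
H = Σ p·log₂(1/p) = 1/4·2 + 1/8·3 + 1/16·4 + 1/4·2 + 1/8·3 + 1/16·4 + 1/8·3 = 2.625 bits.

2.625 bits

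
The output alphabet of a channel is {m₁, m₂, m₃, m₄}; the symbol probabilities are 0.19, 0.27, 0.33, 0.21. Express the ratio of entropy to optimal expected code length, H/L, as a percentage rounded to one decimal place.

98.3%

Entropy H = −Σ p log₂ p ≈ 1.9659 bits.
Huffman merges: 19/100+21/100→2/5; 27/100+33/100→3/5; 2/5+3/5→1. L = 2 ≈ 2.0000.
Efficiency = H/L = 1.9659/2.0000 = 98.3%.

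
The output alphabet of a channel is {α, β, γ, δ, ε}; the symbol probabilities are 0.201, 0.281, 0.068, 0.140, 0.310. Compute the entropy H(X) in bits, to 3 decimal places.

H = −Σ pᵢ log₂ pᵢ.
−0.201·log₂(0.201) = 0.4653
−0.281·log₂(0.281) = 0.5146
−0.068·log₂(0.068) = 0.2637
−0.140·log₂(0.140) = 0.3971
−0.310·log₂(0.310) = 0.5238
Sum ≈ 2.1645 → 2.165 bits.

2.165 bits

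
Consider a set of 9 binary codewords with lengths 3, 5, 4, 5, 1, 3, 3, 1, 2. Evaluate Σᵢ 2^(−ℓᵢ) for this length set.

With common denominator 2^5 = 32: Σ 2^(−ℓᵢ) = 4/32 + 1/32 + 2/32 + 1/32 + 16/32 + 4/32 + 4/32 + 16/32 + 8/32 = 56/32 = 1.75.

1.75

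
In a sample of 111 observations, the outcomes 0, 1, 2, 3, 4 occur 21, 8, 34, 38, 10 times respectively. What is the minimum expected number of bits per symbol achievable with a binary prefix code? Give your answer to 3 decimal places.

2.162 bits/symbol

Probabilities are the counts divided by 111.
Repeatedly combine the two least-probable nodes; the expected code length is the sum of the merged weights.
merge 8/111 + 10/111 → 6/37
merge 6/37 + 7/37 → 13/37
merge 34/111 + 38/111 → 24/37
merge 13/37 + 24/37 → 1
L = 6/37 + 13/37 + 24/37 + 1 = 80/37 ≈ 2.162 bits/symbol.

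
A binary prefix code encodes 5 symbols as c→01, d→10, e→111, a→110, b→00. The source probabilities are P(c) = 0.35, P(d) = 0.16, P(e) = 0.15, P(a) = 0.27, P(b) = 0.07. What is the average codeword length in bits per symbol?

2.42 bits/symbol

L̄ = Σ pᵢ·ℓᵢ = 0.35·2 + 0.16·2 + 0.15·3 + 0.27·3 + 0.07·2 = 2.42 bits/symbol.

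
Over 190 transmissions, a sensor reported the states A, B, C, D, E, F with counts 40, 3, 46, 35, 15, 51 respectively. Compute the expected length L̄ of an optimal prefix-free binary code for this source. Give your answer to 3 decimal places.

2.374 bits/symbol

Probabilities are the counts divided by 190.
Repeatedly combine the two least-probable nodes; the expected code length is the sum of the merged weights.
merge 3/190 + 3/38 → 9/95
merge 9/95 + 7/38 → 53/190
merge 4/19 + 23/95 → 43/95
merge 51/190 + 53/190 → 52/95
merge 43/95 + 52/95 → 1
L = 9/95 + 53/190 + 43/95 + 52/95 + 1 = 451/190 ≈ 2.374 bits/symbol.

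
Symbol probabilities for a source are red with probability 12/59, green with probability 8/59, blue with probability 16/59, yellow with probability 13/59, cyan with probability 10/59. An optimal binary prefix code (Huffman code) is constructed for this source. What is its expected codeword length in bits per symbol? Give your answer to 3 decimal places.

2.305 bits/symbol

Repeatedly combine the two least-probable nodes; the expected code length is the sum of the merged weights.
merge 8/59 + 10/59 → 18/59
merge 12/59 + 13/59 → 25/59
merge 16/59 + 18/59 → 34/59
merge 25/59 + 34/59 → 1
L = 18/59 + 25/59 + 34/59 + 1 = 136/59 ≈ 2.305 bits/symbol.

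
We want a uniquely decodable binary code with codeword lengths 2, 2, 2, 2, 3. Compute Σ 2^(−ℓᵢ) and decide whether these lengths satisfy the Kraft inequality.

1.125; no

With common denominator 2^3 = 8: Σ 2^(−ℓᵢ) = 2/8 + 2/8 + 2/8 + 2/8 + 1/8 = 9/8 = 1.125.
Kraft's inequality requires Σ ≤ 1; here Σ = 1.125 > 1, so no such prefix code exists.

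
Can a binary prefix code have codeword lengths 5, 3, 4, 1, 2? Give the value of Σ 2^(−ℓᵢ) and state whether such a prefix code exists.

With common denominator 2^5 = 32: Σ 2^(−ℓᵢ) = 1/32 + 4/32 + 2/32 + 16/32 + 8/32 = 31/32 = 0.96875.
Kraft's inequality requires Σ ≤ 1; here Σ = 0.96875 ≤ 1, so such a prefix code exists.

0.96875; yes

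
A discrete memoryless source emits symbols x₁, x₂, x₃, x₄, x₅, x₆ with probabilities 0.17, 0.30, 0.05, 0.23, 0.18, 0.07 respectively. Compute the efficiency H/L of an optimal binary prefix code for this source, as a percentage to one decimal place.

Entropy H = −Σ p log₂ p ≈ 2.3733 bits.
Huffman merges: 1/20+7/100→3/25; 3/25+17/100→29/100; 9/50+23/100→41/100; 29/100+3/10→59/100; 41/100+59/100→1. L = 241/100 ≈ 2.4100.
Efficiency = H/L = 2.3733/2.4100 = 98.5%.

98.5%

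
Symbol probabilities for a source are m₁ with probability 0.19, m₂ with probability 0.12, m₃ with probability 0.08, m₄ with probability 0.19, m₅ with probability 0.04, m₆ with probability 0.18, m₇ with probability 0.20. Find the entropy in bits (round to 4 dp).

2.6645 bits

H = −Σ pᵢ log₂ pᵢ.
−0.19·log₂(0.19) = 0.4552
−0.12·log₂(0.12) = 0.3671
−0.08·log₂(0.08) = 0.2915
−0.19·log₂(0.19) = 0.4552
−0.04·log₂(0.04) = 0.1858
−0.18·log₂(0.18) = 0.4453
−0.20·log₂(0.20) = 0.4644
Sum ≈ 2.6645 → 2.6645 bits.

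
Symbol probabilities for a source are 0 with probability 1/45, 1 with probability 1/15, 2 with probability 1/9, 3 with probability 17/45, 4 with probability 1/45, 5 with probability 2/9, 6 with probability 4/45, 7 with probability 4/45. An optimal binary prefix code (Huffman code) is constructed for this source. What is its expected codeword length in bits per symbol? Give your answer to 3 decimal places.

2.556 bits/symbol

Repeatedly combine the two least-probable nodes; the expected code length is the sum of the merged weights.
merge 1/45 + 1/45 → 2/45
merge 2/45 + 1/15 → 1/9
merge 4/45 + 4/45 → 8/45
merge 1/9 + 1/9 → 2/9
merge 8/45 + 2/9 → 2/5
merge 2/9 + 17/45 → 3/5
merge 2/5 + 3/5 → 1
L = 2/45 + 1/9 + 8/45 + 2/9 + 2/5 + 3/5 + 1 = 23/9 ≈ 2.556 bits/symbol.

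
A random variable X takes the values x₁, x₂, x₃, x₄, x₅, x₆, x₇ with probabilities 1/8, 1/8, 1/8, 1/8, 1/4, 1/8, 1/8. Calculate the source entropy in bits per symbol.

2.75 bits

Each probability is a power of 1/2, so log₂(1/p) is an integer.
H = Σ p·log₂(1/p) = 1/8·3 + 1/8·3 + 1/8·3 + 1/8·3 + 1/4·2 + 1/8·3 + 1/8·3 = 2.75 bits.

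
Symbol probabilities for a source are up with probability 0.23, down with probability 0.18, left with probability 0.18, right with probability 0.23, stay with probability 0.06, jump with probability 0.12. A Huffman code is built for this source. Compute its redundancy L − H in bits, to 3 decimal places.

Entropy H = −Σ p log₂ p ≈ 2.4766 bits.
Huffman merges: 3/50+3/25→9/50; 9/50+9/50→9/25; 9/50+23/100→41/100; 23/100+9/25→59/100; 41/100+59/100→1. L = 127/50 ≈ 2.5400.
L − H = 2.5400 − 2.4766 = 0.063 bits.

0.063 bits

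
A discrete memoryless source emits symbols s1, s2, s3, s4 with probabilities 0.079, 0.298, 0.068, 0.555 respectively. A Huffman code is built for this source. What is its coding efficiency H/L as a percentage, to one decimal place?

97.0%

Entropy H = −Σ p log₂ p ≈ 1.5450 bits.
Huffman merges: 17/250+79/1000→147/1000; 147/1000+149/500→89/200; 89/200+111/200→1. L = 199/125 ≈ 1.5920.
Efficiency = H/L = 1.5450/1.5920 = 97.0%.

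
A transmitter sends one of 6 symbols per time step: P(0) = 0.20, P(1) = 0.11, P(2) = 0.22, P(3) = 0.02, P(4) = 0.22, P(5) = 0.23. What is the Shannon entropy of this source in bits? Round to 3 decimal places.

2.376 bits

H = −Σ pᵢ log₂ pᵢ.
−0.20·log₂(0.20) = 0.4644
−0.11·log₂(0.11) = 0.3503
−0.22·log₂(0.22) = 0.4806
−0.02·log₂(0.02) = 0.1129
−0.22·log₂(0.22) = 0.4806
−0.23·log₂(0.23) = 0.4877
Sum ≈ 2.3764 → 2.376 bits.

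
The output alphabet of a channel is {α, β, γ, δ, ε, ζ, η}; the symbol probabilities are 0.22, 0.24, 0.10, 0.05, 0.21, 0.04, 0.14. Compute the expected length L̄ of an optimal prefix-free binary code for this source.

Repeatedly combine the two least-probable nodes; the expected code length is the sum of the merged weights.
merge 1/25 + 1/20 → 9/100
merge 9/100 + 1/10 → 19/100
merge 7/50 + 19/100 → 33/100
merge 21/100 + 11/50 → 43/100
merge 6/25 + 33/100 → 57/100
merge 43/100 + 57/100 → 1
L = 9/100 + 19/100 + 33/100 + 43/100 + 57/100 + 1 = 261/100 = 2.61 bits/symbol.

2.61 bits/symbol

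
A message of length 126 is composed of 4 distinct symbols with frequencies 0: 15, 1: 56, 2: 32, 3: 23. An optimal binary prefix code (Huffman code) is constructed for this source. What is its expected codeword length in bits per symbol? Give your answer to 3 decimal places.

Probabilities are the counts divided by 126.
Repeatedly combine the two least-probable nodes; the expected code length is the sum of the merged weights.
merge 5/42 + 23/126 → 19/63
merge 16/63 + 19/63 → 5/9
merge 4/9 + 5/9 → 1
L = 19/63 + 5/9 + 1 = 13/7 ≈ 1.857 bits/symbol.

1.857 bits/symbol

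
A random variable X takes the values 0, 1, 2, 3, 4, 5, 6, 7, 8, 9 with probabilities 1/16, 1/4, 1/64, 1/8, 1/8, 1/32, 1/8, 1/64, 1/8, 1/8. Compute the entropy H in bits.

Each probability is a power of 1/2, so log₂(1/p) is an integer.
H = Σ p·log₂(1/p) = 1/16·4 + 1/4·2 + 1/64·6 + 1/8·3 + 1/8·3 + 1/32·5 + 1/8·3 + 1/64·6 + 1/8·3 + 1/8·3 = 2.96875 bits.

2.96875 bits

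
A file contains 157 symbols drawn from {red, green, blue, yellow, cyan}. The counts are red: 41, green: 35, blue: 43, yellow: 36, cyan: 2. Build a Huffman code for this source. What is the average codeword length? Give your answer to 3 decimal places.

Probabilities are the counts divided by 157.
Repeatedly combine the two least-probable nodes; the expected code length is the sum of the merged weights.
merge 2/157 + 35/157 → 37/157
merge 36/157 + 37/157 → 73/157
merge 41/157 + 43/157 → 84/157
merge 73/157 + 84/157 → 1
L = 37/157 + 73/157 + 84/157 + 1 = 351/157 ≈ 2.236 bits/symbol.

2.236 bits/symbol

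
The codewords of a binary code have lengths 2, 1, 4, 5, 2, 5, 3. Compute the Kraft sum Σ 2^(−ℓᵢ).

With common denominator 2^5 = 32: Σ 2^(−ℓᵢ) = 8/32 + 16/32 + 2/32 + 1/32 + 8/32 + 1/32 + 4/32 = 40/32 = 1.25.

1.25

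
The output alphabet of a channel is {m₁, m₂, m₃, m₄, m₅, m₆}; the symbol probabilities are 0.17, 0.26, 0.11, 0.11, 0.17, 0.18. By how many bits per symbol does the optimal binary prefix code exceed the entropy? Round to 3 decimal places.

0.040 bits

Entropy H = −Σ p log₂ p ≈ 2.5203 bits.
Huffman merges: 11/100+11/100→11/50; 17/100+17/100→17/50; 9/50+11/50→2/5; 13/50+17/50→3/5; 2/5+3/5→1. L = 64/25 ≈ 2.5600.
L − H = 2.5600 − 2.5203 = 0.040 bits.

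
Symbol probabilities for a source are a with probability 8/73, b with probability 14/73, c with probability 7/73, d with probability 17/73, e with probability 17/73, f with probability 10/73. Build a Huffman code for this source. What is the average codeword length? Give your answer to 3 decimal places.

2.534 bits/symbol

Repeatedly combine the two least-probable nodes; the expected code length is the sum of the merged weights.
merge 7/73 + 8/73 → 15/73
merge 10/73 + 14/73 → 24/73
merge 15/73 + 17/73 → 32/73
merge 17/73 + 24/73 → 41/73
merge 32/73 + 41/73 → 1
L = 15/73 + 24/73 + 32/73 + 41/73 + 1 = 185/73 ≈ 2.534 bits/symbol.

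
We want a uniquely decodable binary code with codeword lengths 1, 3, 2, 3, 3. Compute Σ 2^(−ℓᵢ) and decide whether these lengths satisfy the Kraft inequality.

1.125; no

With common denominator 2^3 = 8: Σ 2^(−ℓᵢ) = 4/8 + 1/8 + 2/8 + 1/8 + 1/8 = 9/8 = 1.125.
Kraft's inequality requires Σ ≤ 1; here Σ = 1.125 > 1, so no such prefix code exists.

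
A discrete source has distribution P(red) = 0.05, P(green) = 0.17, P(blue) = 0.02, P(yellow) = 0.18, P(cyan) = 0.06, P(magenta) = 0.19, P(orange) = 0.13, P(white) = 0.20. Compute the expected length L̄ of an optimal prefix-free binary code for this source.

2.81 bits/symbol

Repeatedly combine the two least-probable nodes; the expected code length is the sum of the merged weights.
merge 1/50 + 1/20 → 7/100
merge 3/50 + 7/100 → 13/100
merge 13/100 + 13/100 → 13/50
merge 17/100 + 9/50 → 7/20
merge 19/100 + 1/5 → 39/100
merge 13/50 + 7/20 → 61/100
merge 39/100 + 61/100 → 1
L = 7/100 + 13/100 + 13/50 + 7/20 + 39/100 + 61/100 + 1 = 281/100 = 2.81 bits/symbol.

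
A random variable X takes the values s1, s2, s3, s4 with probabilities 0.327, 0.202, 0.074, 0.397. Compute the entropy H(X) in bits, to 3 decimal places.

1.801 bits

H = −Σ pᵢ log₂ pᵢ.
−0.327·log₂(0.327) = 0.5273
−0.202·log₂(0.202) = 0.4661
−0.074·log₂(0.074) = 0.2780
−0.397·log₂(0.397) = 0.5291
Sum ≈ 1.8005 → 1.801 bits.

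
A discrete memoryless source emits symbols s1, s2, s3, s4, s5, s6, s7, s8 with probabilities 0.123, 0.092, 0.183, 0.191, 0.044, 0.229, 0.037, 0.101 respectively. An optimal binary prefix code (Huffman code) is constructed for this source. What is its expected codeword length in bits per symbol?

Repeatedly combine the two least-probable nodes; the expected code length is the sum of the merged weights.
merge 37/1000 + 11/250 → 81/1000
merge 81/1000 + 23/250 → 173/1000
merge 101/1000 + 123/1000 → 28/125
merge 173/1000 + 183/1000 → 89/250
merge 191/1000 + 28/125 → 83/200
merge 229/1000 + 89/250 → 117/200
merge 83/200 + 117/200 → 1
L = 81/1000 + 173/1000 + 28/125 + 89/250 + 83/200 + 117/200 + 1 = 1417/500 = 2.834 bits/symbol.

2.834 bits/symbol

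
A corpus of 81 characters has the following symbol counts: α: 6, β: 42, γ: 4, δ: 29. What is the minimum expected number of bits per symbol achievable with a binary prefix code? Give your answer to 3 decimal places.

Probabilities are the counts divided by 81.
Repeatedly combine the two least-probable nodes; the expected code length is the sum of the merged weights.
merge 4/81 + 2/27 → 10/81
merge 10/81 + 29/81 → 13/27
merge 13/27 + 14/27 → 1
L = 10/81 + 13/27 + 1 = 130/81 ≈ 1.605 bits/symbol.

1.605 bits/symbol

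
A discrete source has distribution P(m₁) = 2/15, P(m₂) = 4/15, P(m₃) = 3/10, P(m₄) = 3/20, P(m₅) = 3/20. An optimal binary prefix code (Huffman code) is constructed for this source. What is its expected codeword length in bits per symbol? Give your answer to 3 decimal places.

Repeatedly combine the two least-probable nodes; the expected code length is the sum of the merged weights.
merge 2/15 + 3/20 → 17/60
merge 3/20 + 4/15 → 5/12
merge 17/60 + 3/10 → 7/12
merge 5/12 + 7/12 → 1
L = 17/60 + 5/12 + 7/12 + 1 = 137/60 ≈ 2.283 bits/symbol.

2.283 bits/symbol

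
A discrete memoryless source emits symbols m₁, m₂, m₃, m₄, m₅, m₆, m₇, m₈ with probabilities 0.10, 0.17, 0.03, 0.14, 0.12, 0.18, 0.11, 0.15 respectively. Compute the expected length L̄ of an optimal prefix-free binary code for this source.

Repeatedly combine the two least-probable nodes; the expected code length is the sum of the merged weights.
merge 3/100 + 1/10 → 13/100
merge 11/100 + 3/25 → 23/100
merge 13/100 + 7/50 → 27/100
merge 3/20 + 17/100 → 8/25
merge 9/50 + 23/100 → 41/100
merge 27/100 + 8/25 → 59/100
merge 41/100 + 59/100 → 1
L = 13/100 + 23/100 + 27/100 + 8/25 + 41/100 + 59/100 + 1 = 59/20 = 2.95 bits/symbol.

2.95 bits/symbol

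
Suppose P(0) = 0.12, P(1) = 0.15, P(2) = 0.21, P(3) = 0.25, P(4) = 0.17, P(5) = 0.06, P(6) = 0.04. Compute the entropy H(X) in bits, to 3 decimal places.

H = −Σ pᵢ log₂ pᵢ.
−0.12·log₂(0.12) = 0.3671
−0.15·log₂(0.15) = 0.4105
−0.21·log₂(0.21) = 0.4728
−0.25·log₂(0.25) = 0.5000
−0.17·log₂(0.17) = 0.4346
−0.06·log₂(0.06) = 0.2435
−0.04·log₂(0.04) = 0.1858
Sum ≈ 2.6143 → 2.614 bits.

2.614 bits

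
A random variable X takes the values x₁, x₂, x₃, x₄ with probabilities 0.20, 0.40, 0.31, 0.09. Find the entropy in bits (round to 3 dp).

H = −Σ pᵢ log₂ pᵢ.
−0.20·log₂(0.20) = 0.4644
−0.40·log₂(0.40) = 0.5288
−0.31·log₂(0.31) = 0.5238
−0.09·log₂(0.09) = 0.3127
Sum ≈ 1.8296 → 1.830 bits.

1.830 bits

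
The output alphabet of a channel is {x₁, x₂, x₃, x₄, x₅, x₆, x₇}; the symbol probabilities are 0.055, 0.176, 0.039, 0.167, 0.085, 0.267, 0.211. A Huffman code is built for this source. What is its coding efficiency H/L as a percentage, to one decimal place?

98.2%

Entropy H = −Σ p log₂ p ≈ 2.5696 bits.
Huffman merges: 39/1000+11/200→47/500; 17/200+47/500→179/1000; 167/1000+22/125→343/1000; 179/1000+211/1000→39/100; 267/1000+343/1000→61/100; 39/100+61/100→1. L = 327/125 ≈ 2.6160.
Efficiency = H/L = 2.5696/2.6160 = 98.2%.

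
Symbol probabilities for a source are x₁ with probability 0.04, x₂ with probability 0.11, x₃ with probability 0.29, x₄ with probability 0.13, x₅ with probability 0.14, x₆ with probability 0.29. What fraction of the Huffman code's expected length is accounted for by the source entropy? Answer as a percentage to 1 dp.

Entropy H = −Σ p log₂ p ≈ 2.3516 bits.
Huffman merges: 1/25+11/100→3/20; 13/100+7/50→27/100; 3/20+27/100→21/50; 29/100+29/100→29/50; 21/50+29/50→1. L = 121/50 ≈ 2.4200.
Efficiency = H/L = 2.3516/2.4200 = 97.2%.

97.2%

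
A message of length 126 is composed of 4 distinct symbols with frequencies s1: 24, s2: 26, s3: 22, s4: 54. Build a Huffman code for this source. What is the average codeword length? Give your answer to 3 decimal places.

1.937 bits/symbol

Probabilities are the counts divided by 126.
Repeatedly combine the two least-probable nodes; the expected code length is the sum of the merged weights.
merge 11/63 + 4/21 → 23/63
merge 13/63 + 23/63 → 4/7
merge 3/7 + 4/7 → 1
L = 23/63 + 4/7 + 1 = 122/63 ≈ 1.937 bits/symbol.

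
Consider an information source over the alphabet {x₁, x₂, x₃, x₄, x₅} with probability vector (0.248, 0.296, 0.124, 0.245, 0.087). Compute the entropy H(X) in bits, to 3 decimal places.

2.196 bits

H = −Σ pᵢ log₂ pᵢ.
−0.248·log₂(0.248) = 0.4989
−0.296·log₂(0.296) = 0.5199
−0.124·log₂(0.124) = 0.3734
−0.245·log₂(0.245) = 0.4971
−0.087·log₂(0.087) = 0.3065
Sum ≈ 2.1958 → 2.196 bits.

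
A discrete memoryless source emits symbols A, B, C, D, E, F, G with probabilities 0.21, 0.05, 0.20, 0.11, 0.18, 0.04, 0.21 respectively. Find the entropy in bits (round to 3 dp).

2.607 bits

H = −Σ pᵢ log₂ pᵢ.
−0.21·log₂(0.21) = 0.4728
−0.05·log₂(0.05) = 0.2161
−0.20·log₂(0.20) = 0.4644
−0.11·log₂(0.11) = 0.3503
−0.18·log₂(0.18) = 0.4453
−0.04·log₂(0.04) = 0.1858
−0.21·log₂(0.21) = 0.4728
Sum ≈ 2.6075 → 2.607 bits.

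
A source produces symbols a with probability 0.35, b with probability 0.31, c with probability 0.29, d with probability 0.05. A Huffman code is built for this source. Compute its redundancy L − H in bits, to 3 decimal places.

Entropy H = −Σ p log₂ p ≈ 1.7879 bits.
Huffman merges: 1/20+29/100→17/50; 31/100+17/50→13/20; 7/20+13/20→1. L = 199/100 ≈ 1.9900.
L − H = 1.9900 − 1.7879 = 0.202 bits.

0.202 bits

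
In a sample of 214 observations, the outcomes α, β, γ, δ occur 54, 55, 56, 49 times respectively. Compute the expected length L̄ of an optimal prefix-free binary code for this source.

Probabilities are the counts divided by 214.
Repeatedly combine the two least-probable nodes; the expected code length is the sum of the merged weights.
merge 49/214 + 27/107 → 103/214
merge 55/214 + 28/107 → 111/214
merge 103/214 + 111/214 → 1
L = 103/214 + 111/214 + 1 = 2 bits/symbol.

2 bits/symbol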